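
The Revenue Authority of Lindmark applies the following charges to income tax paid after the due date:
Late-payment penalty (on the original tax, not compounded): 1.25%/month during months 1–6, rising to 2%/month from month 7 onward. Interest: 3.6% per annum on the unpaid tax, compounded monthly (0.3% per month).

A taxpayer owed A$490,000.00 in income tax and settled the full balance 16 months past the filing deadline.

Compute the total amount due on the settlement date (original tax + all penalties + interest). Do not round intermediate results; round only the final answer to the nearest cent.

Penalty, months 1–6: 6 × 1.25% × A$490,000.00 = A$36,750.00
Penalty, months 7–16: 10 × 2% × A$490,000.00 = A$98,000.00
Interest: A$490,000.00 × ((1 + 0.003)^16 − 1) = A$490,000.00 × 0.0490953… = A$24,056.6816…
Total = A$490,000.00 + A$134,750.0000 + A$24,056.6816… = A$648,806.68

A$648,806.68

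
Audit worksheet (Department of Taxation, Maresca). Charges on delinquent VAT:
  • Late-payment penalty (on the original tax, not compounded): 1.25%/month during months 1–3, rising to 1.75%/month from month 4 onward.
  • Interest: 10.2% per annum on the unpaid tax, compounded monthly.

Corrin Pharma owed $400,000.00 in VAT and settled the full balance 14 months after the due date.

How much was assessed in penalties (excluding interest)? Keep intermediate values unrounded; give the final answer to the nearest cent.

Penalty, months 1–3: 3 × 1.25% × $400,000.00 = $15,000.00
Penalty, months 4–14: 11 × 1.75% × $400,000.00 = $77,000.00
Total penalty = $15,000.00 + $77,000.00 = $92,000.00

$92,000.00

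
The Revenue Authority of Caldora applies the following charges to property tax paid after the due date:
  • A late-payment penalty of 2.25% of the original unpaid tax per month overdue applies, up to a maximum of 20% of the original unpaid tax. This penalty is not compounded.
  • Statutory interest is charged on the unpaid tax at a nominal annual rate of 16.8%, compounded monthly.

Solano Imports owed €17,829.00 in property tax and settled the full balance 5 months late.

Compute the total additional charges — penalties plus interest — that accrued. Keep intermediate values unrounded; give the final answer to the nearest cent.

Penalty: 5 × 2.25% × €17,829.00 = €2,005.76… (below the 20% cap of €3,565.80)
Interest (16.8%/yr ÷ 12 = 1.4%/month): €17,829.00 × ((1 + 0.014)^5 − 1) = €1,283.4675…
Penalties + interest = €2,005.7625 + €1,283.4675… = €3,289.23

€3,289.23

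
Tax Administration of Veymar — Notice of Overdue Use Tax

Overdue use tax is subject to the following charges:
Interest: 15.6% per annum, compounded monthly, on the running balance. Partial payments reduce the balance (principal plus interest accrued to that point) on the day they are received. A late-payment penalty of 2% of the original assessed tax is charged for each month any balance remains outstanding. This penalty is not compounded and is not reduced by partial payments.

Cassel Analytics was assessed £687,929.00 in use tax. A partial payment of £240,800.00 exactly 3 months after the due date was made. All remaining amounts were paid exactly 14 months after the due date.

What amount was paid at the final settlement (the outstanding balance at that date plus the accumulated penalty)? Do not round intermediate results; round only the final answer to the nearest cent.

Monthly rate = 15.6% ÷ 12 = 1.3%
Balance at month 3: £687,929.0000 × (1 + 0.013)^3 = £715,108.5224…
After £240,800.00 payment: £715,108.5224… − £240,800.00 = £474,308.5224…
Balance at month 14: £474,308.5224… × (1 + 0.013)^11 = £546,719.8309…
Penalty: 14 × 2% × £687,929.00 = £192,620.12
Final settlement = outstanding balance + penalty = £546,719.8309… + £192,620.12 = £739,339.95

£739,339.95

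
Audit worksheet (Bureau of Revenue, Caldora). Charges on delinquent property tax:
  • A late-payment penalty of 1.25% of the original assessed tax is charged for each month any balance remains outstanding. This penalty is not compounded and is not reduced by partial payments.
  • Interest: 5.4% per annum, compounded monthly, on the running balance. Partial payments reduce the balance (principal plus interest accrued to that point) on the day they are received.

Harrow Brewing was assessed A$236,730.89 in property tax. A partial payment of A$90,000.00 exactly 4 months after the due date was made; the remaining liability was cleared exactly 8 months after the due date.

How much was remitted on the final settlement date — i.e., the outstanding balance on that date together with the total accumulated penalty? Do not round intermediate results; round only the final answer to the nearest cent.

A$177,430.76

Monthly rate = 5.4% ÷ 12 = 0.45%
Balance at month 4: A$236,730.8900 × (1 + 0.0045)^4 = A$241,020.8952…
After A$90,000.00 payment: A$241,020.8952… − A$90,000.00 = A$151,020.8952…
Balance at month 8: A$151,020.8952… × (1 + 0.0045)^4 = A$153,757.6755…
Penalty: 8 × 1.25% × A$236,730.89 = A$23,673.09…
Final settlement = outstanding balance + penalty = A$153,757.6755… + A$23,673.09… = A$177,430.76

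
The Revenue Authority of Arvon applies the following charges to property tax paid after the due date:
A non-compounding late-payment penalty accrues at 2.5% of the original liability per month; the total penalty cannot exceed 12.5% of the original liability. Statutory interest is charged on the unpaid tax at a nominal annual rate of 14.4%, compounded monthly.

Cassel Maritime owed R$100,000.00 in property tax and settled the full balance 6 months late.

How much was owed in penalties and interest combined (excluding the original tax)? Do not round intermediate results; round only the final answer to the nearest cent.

R$19,919.49

Penalty (uncapped): 6 × 2.5% × R$100,000.00 = R$15,000.00; cap = 12.5% × R$100,000.00 = R$12,500.00 → penalty = R$12,500.00
Interest (14.4%/yr ÷ 12 = 1.2%/month): R$100,000.00 × ((1 + 0.012)^6 − 1) = R$7,419.4873…
Penalties + interest = R$12,500.0000 + R$7,419.4873… = R$19,919.49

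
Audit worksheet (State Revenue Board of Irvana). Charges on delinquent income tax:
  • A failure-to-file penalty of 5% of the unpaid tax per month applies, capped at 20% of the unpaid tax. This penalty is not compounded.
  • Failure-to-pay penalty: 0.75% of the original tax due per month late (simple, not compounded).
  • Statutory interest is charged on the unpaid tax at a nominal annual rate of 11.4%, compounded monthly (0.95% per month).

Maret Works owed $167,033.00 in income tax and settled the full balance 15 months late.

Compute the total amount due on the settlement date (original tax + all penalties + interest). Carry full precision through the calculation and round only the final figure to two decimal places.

Failure-to-file: 15 × 5% × $167,033.00 = $125,274.75, capped at 20% × $167,033.00 = $33,406.60
Failure-to-pay penalty = 0.75% × $167,033.00 × 15 mo = $18,791.21…
Interest: $167,033.00 × ((1 + 0.0095)^15 − 1) = $167,033.00 × 0.1523777… = $25,452.1060…
Total = $167,033.00 + $52,197.8125 + $25,452.1060… = $244,682.92

$244,682.92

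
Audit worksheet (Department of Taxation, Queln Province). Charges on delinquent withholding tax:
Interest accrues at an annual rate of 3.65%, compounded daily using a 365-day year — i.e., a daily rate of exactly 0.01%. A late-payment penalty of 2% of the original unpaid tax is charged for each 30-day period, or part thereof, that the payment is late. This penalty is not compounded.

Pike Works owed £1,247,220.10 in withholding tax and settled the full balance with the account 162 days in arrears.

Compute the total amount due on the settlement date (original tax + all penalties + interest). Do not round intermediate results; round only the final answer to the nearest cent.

£1,417,255.00

Penalty periods: ⌈162/30⌉ = 6; penalty = 6 × 2% × £1,247,220.10 = £149,666.41…
Interest: £1,247,220.10 × ((1 + 0.0001)^162 − 1) = £1,247,220.10 × 0.01633111… = £20,368.4865…
Total = £1,247,220.10 + £149,666.4120 + £20,368.4865… = £1,417,255.00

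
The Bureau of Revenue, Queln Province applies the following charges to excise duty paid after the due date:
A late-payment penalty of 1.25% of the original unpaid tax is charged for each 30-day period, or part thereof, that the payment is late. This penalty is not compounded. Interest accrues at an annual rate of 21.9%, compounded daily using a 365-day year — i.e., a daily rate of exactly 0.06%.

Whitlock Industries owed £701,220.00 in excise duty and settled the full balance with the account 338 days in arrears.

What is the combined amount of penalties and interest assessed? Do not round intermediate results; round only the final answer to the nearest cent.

Penalty periods: ⌈338/30⌉ = 12; penalty = 12 × 1.25% × £701,220.00 = £105,183.00
Interest: £701,220.00 × ((1 + 0.0006)^338 − 1) = £701,220.00 × 0.22475299… = £157,601.2929…
Penalties + interest = £105,183.0000 + £157,601.2929… = £262,784.29

£262,784.29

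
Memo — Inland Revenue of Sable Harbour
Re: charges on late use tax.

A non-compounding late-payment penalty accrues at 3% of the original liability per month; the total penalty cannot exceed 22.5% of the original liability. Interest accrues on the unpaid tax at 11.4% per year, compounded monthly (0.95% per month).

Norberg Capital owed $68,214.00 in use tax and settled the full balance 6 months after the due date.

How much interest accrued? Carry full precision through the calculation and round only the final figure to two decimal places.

Interest: $68,214.00 × ((1 + 0.0095)^6 − 1) = $68,214.00 × 0.0583710… = $3,981.7208…

$3,981.72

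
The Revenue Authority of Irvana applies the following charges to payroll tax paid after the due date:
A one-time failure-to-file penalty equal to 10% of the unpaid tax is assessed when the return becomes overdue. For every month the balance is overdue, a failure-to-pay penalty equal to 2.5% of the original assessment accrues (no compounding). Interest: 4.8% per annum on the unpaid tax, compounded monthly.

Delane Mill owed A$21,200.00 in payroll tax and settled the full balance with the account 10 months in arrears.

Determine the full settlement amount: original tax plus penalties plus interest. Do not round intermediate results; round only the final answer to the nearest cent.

Failure-to-file penalty: 10% × A$21,200.00 = A$2,120.00
Failure-to-pay penalty = 2.5% × A$21,200.00 × 10 mo = A$5,300.00
Interest (4.8%/yr ÷ 12 = 0.4%/month): A$21,200.00 × ((1 + 0.004)^10 − 1) = A$863.4280…
Total = A$21,200.00 + A$7,420.0000 + A$863.4280… = A$29,483.43

A$29,483.43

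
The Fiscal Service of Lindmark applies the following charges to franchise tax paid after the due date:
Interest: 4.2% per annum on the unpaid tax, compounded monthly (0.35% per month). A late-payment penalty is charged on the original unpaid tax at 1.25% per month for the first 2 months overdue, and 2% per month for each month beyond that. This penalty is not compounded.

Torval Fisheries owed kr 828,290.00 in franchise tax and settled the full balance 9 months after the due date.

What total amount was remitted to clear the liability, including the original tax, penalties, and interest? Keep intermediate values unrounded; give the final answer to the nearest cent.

kr 991,417.26

Penalty, months 1–2: 2 × 1.25% × kr 828,290.00 = kr 20,707.25
Penalty, months 3–9: 7 × 2% × kr 828,290.00 = kr 115,960.60
Interest: kr 828,290.00 × ((1 + 0.0035)^9 − 1) = kr 828,290.00 × 0.0319446… = kr 26,459.4097…
Total = kr 828,290.00 + kr 136,667.8500 + kr 26,459.4097… = kr 991,417.26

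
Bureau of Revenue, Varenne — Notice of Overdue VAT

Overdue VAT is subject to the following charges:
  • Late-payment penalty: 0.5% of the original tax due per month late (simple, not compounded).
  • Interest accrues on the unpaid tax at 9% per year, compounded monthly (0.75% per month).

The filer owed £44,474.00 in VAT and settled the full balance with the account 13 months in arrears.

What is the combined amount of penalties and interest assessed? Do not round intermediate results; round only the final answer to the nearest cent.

£7,427.62

Late-payment penalty: 13 × 0.5% × £44,474.00 = £2,890.81
Interest: £44,474.00 × ((1 + 0.0075)^13 − 1) = £44,474.00 × 0.1020104… = £4,536.8127…
Penalties + interest = £2,890.8100 + £4,536.8127… = £7,427.62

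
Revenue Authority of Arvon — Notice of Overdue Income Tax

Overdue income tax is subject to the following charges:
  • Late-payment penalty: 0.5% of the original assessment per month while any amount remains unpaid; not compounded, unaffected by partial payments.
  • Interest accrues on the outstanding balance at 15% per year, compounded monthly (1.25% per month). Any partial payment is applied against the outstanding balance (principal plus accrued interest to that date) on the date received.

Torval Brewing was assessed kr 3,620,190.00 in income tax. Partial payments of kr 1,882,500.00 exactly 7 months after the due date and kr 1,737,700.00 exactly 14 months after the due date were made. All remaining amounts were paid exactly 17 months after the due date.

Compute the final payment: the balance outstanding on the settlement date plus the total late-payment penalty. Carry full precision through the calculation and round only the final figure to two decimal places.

Balance at month 7: kr 3,620,190.0000 × (1 + 0.0125)^7 = kr 3,949,085.9641…
After kr 1,882,500.00 payment: kr 3,949,085.9641… − kr 1,882,500.00 = kr 2,066,585.9641…
Balance at month 14: kr 2,066,585.9641… × (1 + 0.0125)^7 = kr 2,254,336.2708…
After kr 1,737,700.00 payment: kr 2,254,336.2708… − kr 1,737,700.00 = kr 516,636.2708…
Balance at month 17: kr 516,636.2708… × (1 + 0.0125)^3 = kr 536,253.3133…
Penalty: 17 × 0.5% × kr 3,620,190.00 = kr 307,716.15
Final settlement = outstanding balance + penalty = kr 536,253.3133… + kr 307,716.15 = kr 843,969.46

kr 843,969.46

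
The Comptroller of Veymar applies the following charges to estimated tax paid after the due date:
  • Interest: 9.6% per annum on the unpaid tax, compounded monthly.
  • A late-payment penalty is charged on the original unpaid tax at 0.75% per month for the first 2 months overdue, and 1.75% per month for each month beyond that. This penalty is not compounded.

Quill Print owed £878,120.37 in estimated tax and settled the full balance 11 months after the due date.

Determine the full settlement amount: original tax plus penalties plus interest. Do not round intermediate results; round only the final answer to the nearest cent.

Penalty, months 1–2: 2 × 0.75% × £878,120.37 = £13,171.81…
Penalty, months 3–11: 9 × 1.75% × £878,120.37 = £138,303.96…
Interest (9.6%/yr ÷ 12 = 0.8%/month): £878,120.37 × ((1 + 0.008)^11 − 1) = £80,440.9602…
Total = £878,120.37 + £151,475.7638… + £80,440.9602… = £1,110,037.09

£1,110,037.09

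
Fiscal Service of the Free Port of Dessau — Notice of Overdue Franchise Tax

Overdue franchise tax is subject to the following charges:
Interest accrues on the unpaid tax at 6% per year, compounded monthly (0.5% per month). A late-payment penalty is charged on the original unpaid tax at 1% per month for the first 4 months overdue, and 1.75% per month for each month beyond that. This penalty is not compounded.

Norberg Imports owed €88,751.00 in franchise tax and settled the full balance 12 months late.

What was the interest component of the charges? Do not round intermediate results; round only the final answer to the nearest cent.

Interest: €88,751.00 × ((1 + 0.005)^12 − 1) = €88,751.00 × 0.0616778… = €5,473.9675…

€5,473.97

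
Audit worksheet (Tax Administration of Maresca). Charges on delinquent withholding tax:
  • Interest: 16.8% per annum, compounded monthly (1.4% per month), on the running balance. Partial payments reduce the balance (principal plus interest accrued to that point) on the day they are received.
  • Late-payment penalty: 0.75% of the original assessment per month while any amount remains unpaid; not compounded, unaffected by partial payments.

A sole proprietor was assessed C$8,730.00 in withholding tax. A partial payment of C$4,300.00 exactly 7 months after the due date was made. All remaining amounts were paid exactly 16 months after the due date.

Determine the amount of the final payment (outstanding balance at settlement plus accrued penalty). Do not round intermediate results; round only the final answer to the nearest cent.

Balance at month 7: C$8,730.0000 × (1 + 0.014)^7 = C$9,622.3229…
After C$4,300.00 payment: C$9,622.3229… − C$4,300.00 = C$5,322.3229…
Balance at month 16: C$5,322.3229… × (1 + 0.014)^9 = C$6,031.7428…
Penalty: 16 × 0.75% × C$8,730.00 = C$1,047.60
Final settlement = outstanding balance + penalty = C$6,031.7428… + C$1,047.60 = C$7,079.34

C$7,079.34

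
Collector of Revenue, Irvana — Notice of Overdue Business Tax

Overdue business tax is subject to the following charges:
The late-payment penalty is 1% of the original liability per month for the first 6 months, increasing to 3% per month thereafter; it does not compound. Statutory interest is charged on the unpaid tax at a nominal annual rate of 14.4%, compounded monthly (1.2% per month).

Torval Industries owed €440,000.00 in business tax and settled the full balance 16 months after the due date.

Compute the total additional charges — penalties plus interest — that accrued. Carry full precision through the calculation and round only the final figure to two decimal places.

Penalty, months 1–6: 6 × 1% × €440,000.00 = €26,400.00
Penalty, months 7–16: 10 × 3% × €440,000.00 = €132,000.00
Interest: €440,000.00 × ((1 + 0.012)^16 − 1) = €440,000.00 × 0.2102865… = €92,526.0735…
Penalties + interest = €158,400.0000 + €92,526.0735… = €250,926.07

€250,926.07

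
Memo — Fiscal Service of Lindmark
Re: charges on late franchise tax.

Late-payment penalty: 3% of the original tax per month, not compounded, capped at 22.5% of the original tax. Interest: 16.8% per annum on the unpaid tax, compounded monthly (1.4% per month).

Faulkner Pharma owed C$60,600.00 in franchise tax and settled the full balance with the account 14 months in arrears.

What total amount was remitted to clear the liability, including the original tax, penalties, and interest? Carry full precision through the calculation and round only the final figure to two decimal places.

C$87,256.39

Penalty (uncapped): 14 × 3% × C$60,600.00 = C$25,452.00; cap = 22.5% × C$60,600.00 = C$13,635.00 → penalty = C$13,635.00
Interest: C$60,600.00 × ((1 + 0.014)^14 − 1) = C$60,600.00 × 0.2148744… = C$13,021.3868…
Total = C$60,600.00 + C$13,635.0000 + C$13,021.3868… = C$87,256.39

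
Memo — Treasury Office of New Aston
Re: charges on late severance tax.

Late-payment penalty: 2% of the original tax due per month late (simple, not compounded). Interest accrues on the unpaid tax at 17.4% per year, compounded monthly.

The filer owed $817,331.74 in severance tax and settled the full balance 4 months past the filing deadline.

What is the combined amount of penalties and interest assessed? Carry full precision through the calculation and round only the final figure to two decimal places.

Late-payment penalty = 2% × $817,331.74 × 4 mo = $65,386.54…
Interest (17.4%/yr ÷ 12 = 1.45%/month): $817,331.74 × ((1 + 0.0145)^4 − 1) = $48,446.3080…
Penalties + interest = $65,386.5392 + $48,446.3080… = $113,832.85

$113,832.85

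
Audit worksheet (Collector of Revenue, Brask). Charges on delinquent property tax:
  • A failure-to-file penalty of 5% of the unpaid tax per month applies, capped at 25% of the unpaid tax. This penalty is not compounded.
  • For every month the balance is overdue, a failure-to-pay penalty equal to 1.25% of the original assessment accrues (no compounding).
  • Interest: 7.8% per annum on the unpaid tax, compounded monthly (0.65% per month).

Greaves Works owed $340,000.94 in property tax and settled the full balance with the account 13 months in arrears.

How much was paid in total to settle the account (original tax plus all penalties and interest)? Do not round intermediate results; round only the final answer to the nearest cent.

Failure-to-file: 13 × 5% × $340,000.94 = $221,000.61…, capped at 25% × $340,000.94 = $85,000.24…
Failure-to-pay penalty = 1.25% × $340,000.94 × 13 mo = $55,250.15…
Interest: $340,000.94 × ((1 + 0.0065)^13 − 1) = $340,000.94 × 0.0878753… = $29,877.6962…
Total = $340,000.94 + $140,250.3878… + $29,877.6962… = $510,129.02

$510,129.02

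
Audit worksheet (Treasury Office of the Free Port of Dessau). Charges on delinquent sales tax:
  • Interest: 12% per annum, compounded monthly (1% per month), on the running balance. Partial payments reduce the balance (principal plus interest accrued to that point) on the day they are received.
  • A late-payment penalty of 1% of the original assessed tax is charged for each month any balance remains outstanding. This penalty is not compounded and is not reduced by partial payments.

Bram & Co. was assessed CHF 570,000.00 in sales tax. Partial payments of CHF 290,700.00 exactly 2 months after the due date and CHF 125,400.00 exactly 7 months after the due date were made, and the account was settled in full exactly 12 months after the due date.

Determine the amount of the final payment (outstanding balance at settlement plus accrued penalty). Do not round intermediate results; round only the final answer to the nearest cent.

CHF 257,779.96

Balance at month 2: CHF 570,000.0000 × (1 + 0.01)^2 = CHF 581,457.0000
After CHF 290,700.00 payment: CHF 581,457.0000 − CHF 290,700.00 = CHF 290,757.0000
Balance at month 7: CHF 290,757.0000 × (1 + 0.01)^5 = CHF 305,588.5291…
After CHF 125,400.00 payment: CHF 305,588.5291… − CHF 125,400.00 = CHF 180,188.5291…
Balance at month 12: CHF 180,188.5291… × (1 + 0.01)^5 = CHF 189,379.9550…
Penalty: 12 × 1% × CHF 570,000.00 = CHF 68,400.00
Final settlement = outstanding balance + penalty = CHF 189,379.9550… + CHF 68,400.00 = CHF 257,779.96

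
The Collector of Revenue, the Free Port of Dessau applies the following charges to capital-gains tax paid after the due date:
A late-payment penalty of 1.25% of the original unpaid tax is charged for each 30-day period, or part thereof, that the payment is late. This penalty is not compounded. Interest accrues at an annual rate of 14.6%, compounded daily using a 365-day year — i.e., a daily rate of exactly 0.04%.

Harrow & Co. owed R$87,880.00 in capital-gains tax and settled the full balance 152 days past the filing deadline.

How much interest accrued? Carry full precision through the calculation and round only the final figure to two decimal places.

Interest: R$87,880.00 × ((1 + 0.0004)^152 − 1) = R$87,880.00 × 0.06267344… = R$5,507.7416…

R$5,507.74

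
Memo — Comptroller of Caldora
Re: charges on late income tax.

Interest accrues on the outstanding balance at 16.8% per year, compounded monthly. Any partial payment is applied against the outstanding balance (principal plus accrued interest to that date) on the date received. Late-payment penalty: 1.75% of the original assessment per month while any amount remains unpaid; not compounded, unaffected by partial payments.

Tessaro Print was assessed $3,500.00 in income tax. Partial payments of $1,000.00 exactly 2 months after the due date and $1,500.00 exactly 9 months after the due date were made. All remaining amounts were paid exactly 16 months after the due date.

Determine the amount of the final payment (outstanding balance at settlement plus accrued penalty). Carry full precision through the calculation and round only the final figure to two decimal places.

Monthly rate = 16.8% ÷ 12 = 1.4%
Balance at month 2: $3,500.0000 × (1 + 0.014)^2 = $3,598.6860
After $1,000.00 payment: $3,598.6860 − $1,000.00 = $2,598.6860
Balance at month 9: $2,598.6860 × (1 + 0.014)^7 = $2,864.3065…
After $1,500.00 payment: $2,864.3065… − $1,500.00 = $1,364.3065…
Balance at month 16: $1,364.3065… × (1 + 0.014)^7 = $1,503.7569…
Penalty: 16 × 1.75% × $3,500.00 = $980.00
Final settlement = outstanding balance + penalty = $1,503.7569… + $980.00 = $2,483.76

$2,483.76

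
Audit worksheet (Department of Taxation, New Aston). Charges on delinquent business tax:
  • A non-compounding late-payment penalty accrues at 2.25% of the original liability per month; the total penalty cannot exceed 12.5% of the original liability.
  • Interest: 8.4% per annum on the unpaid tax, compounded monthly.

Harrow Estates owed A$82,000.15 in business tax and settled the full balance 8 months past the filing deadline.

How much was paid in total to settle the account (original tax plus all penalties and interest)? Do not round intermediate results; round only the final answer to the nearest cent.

A$96,956.27

Penalty (uncapped): 8 × 2.25% × A$82,000.15 = A$14,760.03…; cap = 12.5% × A$82,000.15 = A$10,250.02… → penalty = A$10,250.02…
Interest (8.4%/yr ÷ 12 = 0.7%/month): A$82,000.15 × ((1 + 0.007)^8 − 1) = A$4,706.1015…
Total = A$82,000.15 + A$10,250.0188… + A$4,706.1015… = A$96,956.27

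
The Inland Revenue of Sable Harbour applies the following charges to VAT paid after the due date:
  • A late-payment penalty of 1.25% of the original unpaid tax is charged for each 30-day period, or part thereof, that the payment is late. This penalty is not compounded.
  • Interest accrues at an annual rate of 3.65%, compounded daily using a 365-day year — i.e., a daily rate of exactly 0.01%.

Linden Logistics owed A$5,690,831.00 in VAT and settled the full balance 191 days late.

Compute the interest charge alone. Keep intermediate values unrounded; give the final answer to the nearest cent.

Interest: A$5,690,831.00 × ((1 + 0.0001)^191 − 1) = A$5,690,831.00 × 0.01928260… = A$109,734.0095…

A$109,734.01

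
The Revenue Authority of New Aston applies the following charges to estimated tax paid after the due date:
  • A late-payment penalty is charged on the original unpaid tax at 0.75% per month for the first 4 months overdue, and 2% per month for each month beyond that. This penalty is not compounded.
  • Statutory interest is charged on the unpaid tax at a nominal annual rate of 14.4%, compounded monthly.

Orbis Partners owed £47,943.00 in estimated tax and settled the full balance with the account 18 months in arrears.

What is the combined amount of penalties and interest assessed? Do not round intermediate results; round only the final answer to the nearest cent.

£26,345.05

Penalty, months 1–4: 4 × 0.75% × £47,943.00 = £1,438.29
Penalty, months 5–18: 14 × 2% × £47,943.00 = £13,424.04
Interest (14.4%/yr ÷ 12 = 1.2%/month): £47,943.00 × ((1 + 0.012)^18 − 1) = £11,482.7171…
Penalties + interest = £14,862.3300 + £11,482.7171… = £26,345.05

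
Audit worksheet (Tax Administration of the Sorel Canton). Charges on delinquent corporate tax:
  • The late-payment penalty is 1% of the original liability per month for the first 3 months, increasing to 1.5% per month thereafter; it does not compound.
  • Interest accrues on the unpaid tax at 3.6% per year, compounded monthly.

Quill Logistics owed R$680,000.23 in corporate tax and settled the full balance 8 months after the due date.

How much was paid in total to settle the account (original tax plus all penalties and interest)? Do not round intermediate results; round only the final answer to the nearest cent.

Penalty, months 1–3: 3 × 1% × R$680,000.23 = R$20,400.01…
Penalty, months 4–8: 5 × 1.5% × R$680,000.23 = R$51,000.02…
Interest (3.6%/yr ÷ 12 = 0.3%/month): R$680,000.23 × ((1 + 0.003)^8 − 1) = R$16,492.3976…
Total = R$680,000.23 + R$71,400.0242… + R$16,492.3976… = R$767,892.65

R$767,892.65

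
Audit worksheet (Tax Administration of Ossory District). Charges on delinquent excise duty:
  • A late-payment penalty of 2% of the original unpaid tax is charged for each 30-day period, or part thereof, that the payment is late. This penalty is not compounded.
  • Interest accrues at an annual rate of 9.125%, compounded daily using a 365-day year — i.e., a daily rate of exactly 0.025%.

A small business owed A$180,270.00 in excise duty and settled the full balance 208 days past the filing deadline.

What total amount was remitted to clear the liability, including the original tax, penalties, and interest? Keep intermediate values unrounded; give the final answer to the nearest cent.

A$215,128.61

Penalty periods: ⌈208/30⌉ = 7; penalty = 7 × 2% × A$180,270.00 = A$25,237.80
Interest: A$180,270.00 × ((1 + 0.00025)^208 − 1) = A$180,270.00 × 0.05336890… = A$9,620.8110…
Total = A$180,270.00 + A$25,237.8000 + A$9,620.8110… = A$215,128.61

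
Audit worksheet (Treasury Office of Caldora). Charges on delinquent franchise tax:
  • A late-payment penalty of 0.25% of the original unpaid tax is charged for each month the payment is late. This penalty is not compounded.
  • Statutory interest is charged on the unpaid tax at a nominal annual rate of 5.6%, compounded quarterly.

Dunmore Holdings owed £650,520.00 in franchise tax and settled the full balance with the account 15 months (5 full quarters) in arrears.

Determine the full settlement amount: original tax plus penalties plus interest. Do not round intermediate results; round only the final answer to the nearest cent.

Late-payment penalty = 0.25% × £650,520.00 × 15 mo = £24,394.50
Interest (5.6%/yr ÷ 4 = 1.4%/quarter): £650,520.00 × ((1 + 0.014)^5 − 1) = £46,829.3948…
Total = £650,520.00 + £24,394.5000 + £46,829.3948… = £721,743.89

£721,743.89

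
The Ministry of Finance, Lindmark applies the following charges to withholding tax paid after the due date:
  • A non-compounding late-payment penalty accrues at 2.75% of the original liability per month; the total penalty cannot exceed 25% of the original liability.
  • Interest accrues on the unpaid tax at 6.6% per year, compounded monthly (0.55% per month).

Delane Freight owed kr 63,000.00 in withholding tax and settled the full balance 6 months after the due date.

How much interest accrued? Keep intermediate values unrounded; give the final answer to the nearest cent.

Interest: kr 63,000.00 × ((1 + 0.0055)^6 − 1) = kr 63,000.00 × 0.0334571… = kr 2,107.7967…

kr 2,107.80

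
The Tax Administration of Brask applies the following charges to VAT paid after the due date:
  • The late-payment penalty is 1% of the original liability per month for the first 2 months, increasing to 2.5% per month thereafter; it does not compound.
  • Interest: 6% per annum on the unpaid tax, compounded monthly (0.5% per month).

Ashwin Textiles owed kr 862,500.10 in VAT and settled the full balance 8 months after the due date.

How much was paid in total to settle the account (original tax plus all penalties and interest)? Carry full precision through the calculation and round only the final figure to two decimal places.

Penalty, months 1–2: 2 × 1% × kr 862,500.10 = kr 17,250.00…
Penalty, months 3–8: 6 × 2.5% × kr 862,500.10 = kr 129,375.02…
Interest: kr 862,500.10 × ((1 + 0.005)^8 − 1) = kr 862,500.10 × 0.0407070… = kr 35,109.8295…
Total = kr 862,500.10 + kr 146,625.0170 + kr 35,109.8295… = kr 1,044,234.95

kr 1,044,234.95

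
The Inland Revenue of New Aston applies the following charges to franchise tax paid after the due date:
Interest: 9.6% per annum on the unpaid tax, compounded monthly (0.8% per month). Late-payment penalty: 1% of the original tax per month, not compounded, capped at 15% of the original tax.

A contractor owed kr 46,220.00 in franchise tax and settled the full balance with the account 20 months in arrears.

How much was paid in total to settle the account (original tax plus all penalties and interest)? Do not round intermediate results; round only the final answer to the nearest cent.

kr 61,138.15

Penalty (uncapped): 20 × 1% × kr 46,220.00 = kr 9,244.00; cap = 15% × kr 46,220.00 = kr 6,933.00 → penalty = kr 6,933.00
Interest: kr 46,220.00 × ((1 + 0.008)^20 − 1) = kr 46,220.00 × 0.1727640… = kr 7,985.1541…
Total = kr 46,220.00 + kr 6,933.0000 + kr 7,985.1541… = kr 61,138.15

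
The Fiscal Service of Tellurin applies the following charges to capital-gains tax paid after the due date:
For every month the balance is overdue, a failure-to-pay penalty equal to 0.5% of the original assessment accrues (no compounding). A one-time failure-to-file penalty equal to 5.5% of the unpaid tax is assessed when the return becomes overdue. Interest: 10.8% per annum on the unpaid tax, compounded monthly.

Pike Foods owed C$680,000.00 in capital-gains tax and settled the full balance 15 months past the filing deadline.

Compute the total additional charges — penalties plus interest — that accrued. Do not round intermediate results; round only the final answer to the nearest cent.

C$186,215.16

Failure-to-file penalty: 5.5% × C$680,000.00 = C$37,400.00
Failure-to-pay penalty: 15 × 0.5% × C$680,000.00 = C$51,000.00
Interest (10.8%/yr ÷ 12 = 0.9%/month): C$680,000.00 × ((1 + 0.009)^15 − 1) = C$97,815.1649…
Penalties + interest = C$88,400.0000 + C$97,815.1649… = C$186,215.16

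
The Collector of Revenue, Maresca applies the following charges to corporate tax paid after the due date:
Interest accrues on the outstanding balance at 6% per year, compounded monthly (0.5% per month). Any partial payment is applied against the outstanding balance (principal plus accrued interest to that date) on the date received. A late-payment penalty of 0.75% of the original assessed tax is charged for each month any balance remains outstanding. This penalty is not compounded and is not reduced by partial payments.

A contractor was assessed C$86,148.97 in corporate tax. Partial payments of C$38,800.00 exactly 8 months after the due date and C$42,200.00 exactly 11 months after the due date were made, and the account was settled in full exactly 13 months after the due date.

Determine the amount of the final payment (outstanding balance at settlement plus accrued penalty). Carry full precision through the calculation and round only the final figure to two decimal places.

Balance at month 8: C$86,148.9700 × (1 + 0.005)^8 = C$89,655.8399…
After C$38,800.00 payment: C$89,655.8399… − C$38,800.00 = C$50,855.8399…
Balance at month 11: C$50,855.8399… × (1 + 0.005)^3 = C$51,622.4980…
After C$42,200.00 payment: C$51,622.4980… − C$42,200.00 = C$9,422.4980…
Balance at month 13: C$9,422.4980… × (1 + 0.005)^2 = C$9,516.9586…
Penalty: 13 × 0.75% × C$86,148.97 = C$8,399.52…
Final settlement = outstanding balance + penalty = C$9,516.9586… + C$8,399.52… = C$17,916.48

C$17,916.48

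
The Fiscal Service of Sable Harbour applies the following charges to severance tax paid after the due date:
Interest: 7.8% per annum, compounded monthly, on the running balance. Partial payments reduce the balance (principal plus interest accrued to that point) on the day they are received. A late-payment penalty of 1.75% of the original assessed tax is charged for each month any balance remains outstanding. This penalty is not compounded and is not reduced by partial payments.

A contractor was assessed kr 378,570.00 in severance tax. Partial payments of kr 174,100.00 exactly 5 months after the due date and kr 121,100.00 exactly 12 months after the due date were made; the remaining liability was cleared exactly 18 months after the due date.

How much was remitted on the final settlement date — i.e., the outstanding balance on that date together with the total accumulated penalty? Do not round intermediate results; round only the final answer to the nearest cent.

Monthly rate = 7.8% ÷ 12 = 0.65%
Balance at month 5: kr 378,570.0000 × (1 + 0.0065)^5 = kr 391,034.5139…
After kr 174,100.00 payment: kr 391,034.5139… − kr 174,100.00 = kr 216,934.5139…
Balance at month 12: kr 216,934.5139… × (1 + 0.0065)^7 = kr 226,999.6081…
After kr 121,100.00 payment: kr 226,999.6081… − kr 121,100.00 = kr 105,899.6081…
Balance at month 18: kr 105,899.6081… × (1 + 0.0065)^6 = kr 110,097.3912…
Penalty: 18 × 1.75% × kr 378,570.00 = kr 119,249.55
Final settlement = outstanding balance + penalty = kr 110,097.3912… + kr 119,249.55 = kr 229,346.94

kr 229,346.94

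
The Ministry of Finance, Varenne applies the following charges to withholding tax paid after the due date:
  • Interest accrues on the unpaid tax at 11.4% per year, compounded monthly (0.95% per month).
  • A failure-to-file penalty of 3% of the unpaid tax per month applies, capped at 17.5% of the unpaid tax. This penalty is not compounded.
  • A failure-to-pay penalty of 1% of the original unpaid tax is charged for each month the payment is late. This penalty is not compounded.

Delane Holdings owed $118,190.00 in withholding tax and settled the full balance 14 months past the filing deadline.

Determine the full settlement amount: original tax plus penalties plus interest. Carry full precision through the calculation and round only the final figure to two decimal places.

Failure-to-file: 14 × 3% × $118,190.00 = $49,639.80, capped at 17.5% × $118,190.00 = $20,683.25
Failure-to-pay penalty: 14 × 1% × $118,190.00 = $16,546.60
Interest: $118,190.00 × ((1 + 0.0095)^14 − 1) = $118,190.00 × 0.1415331… = $16,727.8024…
Total = $118,190.00 + $37,229.8500 + $16,727.8024… = $172,147.65

$172,147.65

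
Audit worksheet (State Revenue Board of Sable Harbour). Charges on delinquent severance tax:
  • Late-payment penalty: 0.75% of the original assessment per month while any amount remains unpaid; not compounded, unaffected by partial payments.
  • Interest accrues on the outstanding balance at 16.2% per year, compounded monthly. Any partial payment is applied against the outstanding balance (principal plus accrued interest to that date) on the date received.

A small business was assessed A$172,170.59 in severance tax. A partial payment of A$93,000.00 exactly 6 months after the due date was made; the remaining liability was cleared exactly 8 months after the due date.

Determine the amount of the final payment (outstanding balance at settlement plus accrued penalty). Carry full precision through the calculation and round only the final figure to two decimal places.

A$106,470.01

Monthly rate = 16.2% ÷ 12 = 1.35%
Balance at month 6: A$172,170.5900 × (1 + 0.0135)^6 = A$186,595.6375…
After A$93,000.00 payment: A$186,595.6375… − A$93,000.00 = A$93,595.6375…
Balance at month 8: A$93,595.6375… × (1 + 0.0135)^2 = A$96,139.7775…
Penalty: 8 × 0.75% × A$172,170.59 = A$10,330.24…
Final settlement = outstanding balance + penalty = A$96,139.7775… + A$10,330.24… = A$106,470.01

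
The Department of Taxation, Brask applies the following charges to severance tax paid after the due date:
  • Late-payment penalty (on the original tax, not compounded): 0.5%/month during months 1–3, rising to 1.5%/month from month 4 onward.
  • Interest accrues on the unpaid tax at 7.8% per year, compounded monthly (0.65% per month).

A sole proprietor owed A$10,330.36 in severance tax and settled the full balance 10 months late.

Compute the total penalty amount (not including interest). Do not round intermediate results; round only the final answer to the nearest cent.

Penalty, months 1–3: 3 × 0.5% × A$10,330.36 = A$154.96…
Penalty, months 4–10: 7 × 1.5% × A$10,330.36 = A$1,084.69…
Total penalty = A$154.96… + A$1,084.69… = A$1,239.64

A$1,239.64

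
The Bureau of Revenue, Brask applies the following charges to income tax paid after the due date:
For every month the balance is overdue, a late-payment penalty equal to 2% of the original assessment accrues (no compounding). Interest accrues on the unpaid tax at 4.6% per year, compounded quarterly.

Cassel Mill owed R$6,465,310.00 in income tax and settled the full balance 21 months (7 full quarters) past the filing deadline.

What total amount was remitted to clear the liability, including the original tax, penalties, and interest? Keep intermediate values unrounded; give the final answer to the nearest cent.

R$9,719,501.57

Late-payment penalty = 2% × R$6,465,310.00 × 21 mo = R$2,715,430.20
Interest (4.6%/yr ÷ 4 = 1.15%/quarter): R$6,465,310.00 × ((1 + 0.0115)^7 − 1) = R$538,761.3749…
Total = R$6,465,310.00 + R$2,715,430.2000 + R$538,761.3749… = R$9,719,501.57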